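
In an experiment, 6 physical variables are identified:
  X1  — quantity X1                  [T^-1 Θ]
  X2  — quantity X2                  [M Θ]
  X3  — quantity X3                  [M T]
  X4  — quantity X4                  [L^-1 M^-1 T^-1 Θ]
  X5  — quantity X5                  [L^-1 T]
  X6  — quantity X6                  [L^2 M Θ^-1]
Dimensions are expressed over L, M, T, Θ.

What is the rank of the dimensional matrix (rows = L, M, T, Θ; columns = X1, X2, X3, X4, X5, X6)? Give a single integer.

Dimensional matrix (L×M×T×Θ by X1×X2×X3×X4×X5×X6):
  L: [ 0  0  0 -1 -1  2]
  M: [ 0  1  1 -1  0  1]
  T: [-1  0  1 -1  1  0]
  Θ: [ 1  1  0  1  0 -1]
Row reduction gives pivot columns X1,X2,X4; rank = 3

3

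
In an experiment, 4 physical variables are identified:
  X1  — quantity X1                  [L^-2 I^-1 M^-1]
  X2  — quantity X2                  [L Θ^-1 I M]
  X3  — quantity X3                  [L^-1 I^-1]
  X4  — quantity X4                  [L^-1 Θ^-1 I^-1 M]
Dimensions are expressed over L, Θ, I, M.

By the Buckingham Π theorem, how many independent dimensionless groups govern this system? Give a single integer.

Dimensional matrix (L×Θ×I×M by X1×X2×X3×X4):
  L: [-2  1 -1 -1]
  Θ: [ 0 -1  0 -1]
  I: [-1  1 -1 -1]
  M: [-1  1  0  1]
Echelon form has 3 nonzero rows (pivots: X1,X2,X3)
n=4, r=3 ⇒ 1 dimensionless group

1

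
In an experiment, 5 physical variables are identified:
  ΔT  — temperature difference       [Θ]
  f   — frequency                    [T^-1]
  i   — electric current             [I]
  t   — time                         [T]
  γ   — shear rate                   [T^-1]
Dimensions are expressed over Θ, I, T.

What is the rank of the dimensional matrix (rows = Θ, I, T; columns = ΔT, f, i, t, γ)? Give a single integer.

Exponent matrix [Θ,I,T] × [ΔT,f,i,t,γ]:
  Θ: [ 1  0  0  0  0]
  I: [ 0  0  1  0  0]
  T: [ 0 -1  0  1 -1]
RREF → pivots at {ΔT,f,i} ⇒ r = 3

3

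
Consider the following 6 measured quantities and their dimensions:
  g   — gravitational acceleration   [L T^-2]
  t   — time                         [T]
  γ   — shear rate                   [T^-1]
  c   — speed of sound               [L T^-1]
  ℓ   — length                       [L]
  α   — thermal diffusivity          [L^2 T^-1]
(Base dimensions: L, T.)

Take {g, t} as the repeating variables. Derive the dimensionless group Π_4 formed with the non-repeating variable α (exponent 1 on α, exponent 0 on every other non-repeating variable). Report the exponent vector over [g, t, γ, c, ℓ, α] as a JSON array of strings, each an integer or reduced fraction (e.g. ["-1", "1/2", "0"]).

Write exponents as rows L,T / cols g,t,γ,c,ℓ,α:
  L: [ 1  0  0  1  1  2]
  T: [-2  1 -1 -1  0 -1]
Row reduction gives pivot columns g,t; rank = 2
Pivot set = {g,t}, free = {γ,c,ℓ,α}
RREF:
  r0: [   1    0    0    1    1    2]
  r1: [   0    1   -1    1    2    3]
Fix exponent of α at 1, γ at 0, c at 0, ℓ at 0; solve each RREF row for its pivot's exponent:
  r0: exp(g) + (2)·1 = 0 ⇒ exp(g) = -2
  r1: exp(t) + (3)·1 = 0 ⇒ exp(t) = -3
Π_4 = g^-2 · t^-3 · α

["-2", "-3", "0", "0", "0", "1"]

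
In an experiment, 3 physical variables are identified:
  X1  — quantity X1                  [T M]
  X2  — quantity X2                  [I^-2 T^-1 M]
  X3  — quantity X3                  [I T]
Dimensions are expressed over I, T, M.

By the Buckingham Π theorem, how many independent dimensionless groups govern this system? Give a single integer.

Dimensional matrix (I×T×M by X1×X2×X3):
  I: [ 0 -2  1]
  T: [ 1 -1  1]
  M: [ 1  1  0]
RREF → pivots at {X1,X2} ⇒ r = 2
Π count = n − r = 3 − 2 = 1

1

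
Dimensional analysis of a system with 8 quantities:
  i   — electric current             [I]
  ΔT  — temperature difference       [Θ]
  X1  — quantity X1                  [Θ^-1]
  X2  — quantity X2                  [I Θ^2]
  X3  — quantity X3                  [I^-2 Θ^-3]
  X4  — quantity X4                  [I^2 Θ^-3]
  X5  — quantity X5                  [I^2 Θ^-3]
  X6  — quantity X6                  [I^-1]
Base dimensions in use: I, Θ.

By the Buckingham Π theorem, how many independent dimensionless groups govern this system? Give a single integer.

Dimensional matrix (I×Θ by i×ΔT×X1×X2×X3×X4×X5×X6):
  I: [ 1  0  0  1 -2  2  2 -1]
  Θ: [ 0  1 -1  2 -3 -3 -3  0]
RREF → pivots at {i,ΔT} ⇒ r = 2
8 vars − rank 2 = 6 Π groups

6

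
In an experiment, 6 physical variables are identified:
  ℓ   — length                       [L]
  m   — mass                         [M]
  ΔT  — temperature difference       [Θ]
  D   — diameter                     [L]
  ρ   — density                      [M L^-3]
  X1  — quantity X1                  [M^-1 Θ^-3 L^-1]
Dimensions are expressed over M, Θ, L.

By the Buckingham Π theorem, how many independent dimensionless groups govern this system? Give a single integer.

Dimensional matrix (M×Θ×L by ℓ×m×ΔT×D×ρ×X1):
  M: [ 0  1  0  0  1 -1]
  Θ: [ 0  0  1  0  0 -3]
  L: [ 1  0  0  1 -3 -1]
Row reduction gives pivot columns ℓ,m,ΔT; rank = 3
6 vars − rank 3 = 3 Π groups

3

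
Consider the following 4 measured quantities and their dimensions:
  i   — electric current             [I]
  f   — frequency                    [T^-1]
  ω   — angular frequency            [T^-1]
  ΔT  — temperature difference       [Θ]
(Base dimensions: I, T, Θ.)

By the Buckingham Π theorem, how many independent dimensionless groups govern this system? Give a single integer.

1

Exponent matrix [I,T,Θ] × [i,f,ω,ΔT]:
  I: [ 1  0  0  0]
  T: [ 0 -1 -1  0]
  Θ: [ 0  0  0  1]
Echelon form has 3 nonzero rows (pivots: i,f,ΔT)
4 vars − rank 3 = 1 Π group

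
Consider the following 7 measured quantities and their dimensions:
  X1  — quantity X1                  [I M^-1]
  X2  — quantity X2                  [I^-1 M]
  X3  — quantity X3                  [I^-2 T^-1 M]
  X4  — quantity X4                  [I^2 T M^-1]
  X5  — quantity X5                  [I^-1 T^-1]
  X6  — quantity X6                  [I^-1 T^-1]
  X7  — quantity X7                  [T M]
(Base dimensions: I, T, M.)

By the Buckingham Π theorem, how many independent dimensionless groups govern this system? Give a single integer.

Write exponents as rows I,T,M / cols X1,X2,X3,X4,X5,X6,X7:
  I: [ 1 -1 -2  2 -1 -1  0]
  T: [ 0  0 -1  1 -1 -1  1]
  M: [-1  1  1 -1  0  0  1]
Echelon form has 2 nonzero rows (pivots: X1,X3)
7 vars − rank 2 = 5 Π groups

5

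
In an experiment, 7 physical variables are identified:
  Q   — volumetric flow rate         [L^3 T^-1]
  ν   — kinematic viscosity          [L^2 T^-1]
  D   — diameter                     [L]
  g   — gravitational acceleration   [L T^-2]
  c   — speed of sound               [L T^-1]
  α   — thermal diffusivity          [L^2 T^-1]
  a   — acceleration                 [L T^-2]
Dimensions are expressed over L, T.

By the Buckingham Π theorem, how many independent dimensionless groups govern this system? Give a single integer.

5

Exponent matrix [L,T] × [Q,ν,D,g,c,α,a]:
  L: [ 3  2  1  1  1  2  1]
  T: [-1 -1  0 -2 -1 -1 -2]
RREF → pivots at {Q,ν} ⇒ r = 2
n=7, r=2 ⇒ 5 dimensionless groups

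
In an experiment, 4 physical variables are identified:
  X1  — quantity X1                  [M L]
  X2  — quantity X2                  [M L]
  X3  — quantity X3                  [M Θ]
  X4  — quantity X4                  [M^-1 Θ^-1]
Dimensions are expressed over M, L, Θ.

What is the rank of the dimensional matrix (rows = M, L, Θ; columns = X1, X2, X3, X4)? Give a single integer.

Write exponents as rows M,L,Θ / cols X1,X2,X3,X4:
  M: [ 1  1  1 -1]
  L: [ 1  1  0  0]
  Θ: [ 0  0  1 -1]
RREF → pivots at {X1,X3} ⇒ r = 2

2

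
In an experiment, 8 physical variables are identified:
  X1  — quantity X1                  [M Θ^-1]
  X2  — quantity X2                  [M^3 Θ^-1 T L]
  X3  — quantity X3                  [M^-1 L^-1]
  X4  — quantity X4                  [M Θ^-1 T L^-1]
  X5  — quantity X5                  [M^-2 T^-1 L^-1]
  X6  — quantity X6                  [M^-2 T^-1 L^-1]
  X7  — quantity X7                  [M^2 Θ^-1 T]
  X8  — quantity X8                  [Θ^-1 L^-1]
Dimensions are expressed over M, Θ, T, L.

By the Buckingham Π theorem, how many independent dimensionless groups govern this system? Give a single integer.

Write exponents as rows M,Θ,T,L / cols X1,X2,X3,X4,X5,X6,X7,X8:
  M: [ 1  3 -1  1 -2 -2  2  0]
  Θ: [-1 -1  0 -1  0  0 -1 -1]
  T: [ 0  1  0  1 -1 -1  1  0]
  L: [ 0  1 -1 -1 -1 -1  0 -1]
Row reduction gives pivot columns X1,X2,X3; rank = 3
n=8, r=3 ⇒ 5 dimensionless groups

5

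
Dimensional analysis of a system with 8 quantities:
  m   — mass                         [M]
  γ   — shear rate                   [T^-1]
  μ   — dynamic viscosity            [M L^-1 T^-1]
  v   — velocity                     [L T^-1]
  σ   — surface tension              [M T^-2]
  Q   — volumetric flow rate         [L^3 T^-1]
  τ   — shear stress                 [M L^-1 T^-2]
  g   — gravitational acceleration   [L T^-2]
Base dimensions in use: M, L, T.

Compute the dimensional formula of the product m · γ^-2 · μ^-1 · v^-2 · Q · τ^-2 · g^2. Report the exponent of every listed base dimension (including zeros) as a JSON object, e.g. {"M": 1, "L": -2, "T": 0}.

Write exponents as rows M,L,T / cols m,γ,μ,v,σ,Q,τ,g:
  M: [ 1  0  1  0  1  0  1  0]
  L: [ 0  0 -1  1  0  3 -1  1]
  T: [ 0 -1 -1 -1 -2 -1 -2 -2]
  [M]: (1)·1+(-2)·0+(-1)·1+(-2)·0+(1)·0+(-2)·1+(2)·0 = -2
  [L]: (1)·0+(-2)·0+(-1)·-1+(-2)·1+(1)·3+(-2)·-1+(2)·1 = 6
  [T]: (1)·0+(-2)·-1+(-1)·-1+(-2)·-1+(1)·-1+(-2)·-2+(2)·-2 = 4
⇒ M^-2 L^6 T^4

{"M": -2, "L": 6, "T": 4}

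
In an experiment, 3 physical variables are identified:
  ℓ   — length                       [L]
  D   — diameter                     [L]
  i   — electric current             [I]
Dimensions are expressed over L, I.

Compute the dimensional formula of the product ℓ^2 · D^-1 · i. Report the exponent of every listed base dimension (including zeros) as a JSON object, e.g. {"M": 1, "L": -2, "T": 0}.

{"L": 1, "I": 1}

Exponent matrix [L,I] × [ℓ,D,i]:
  L: [ 1  1  0]
  I: [ 0  0  1]
  [L]: (2)·1+(-1)·1+(1)·0 = 1
  [I]: (2)·0+(-1)·0+(1)·1 = 1
⇒ L I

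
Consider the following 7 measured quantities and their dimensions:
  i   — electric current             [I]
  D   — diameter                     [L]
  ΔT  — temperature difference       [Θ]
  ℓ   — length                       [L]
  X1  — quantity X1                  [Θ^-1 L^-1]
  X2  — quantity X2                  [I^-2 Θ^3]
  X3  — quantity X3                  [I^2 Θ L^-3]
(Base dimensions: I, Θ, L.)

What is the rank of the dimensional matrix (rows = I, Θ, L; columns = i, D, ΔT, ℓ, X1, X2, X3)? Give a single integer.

3

Write exponents as rows I,Θ,L / cols i,D,ΔT,ℓ,X1,X2,X3:
  I: [ 1  0  0  0  0 -2  2]
  Θ: [ 0  0  1  0 -1  3  1]
  L: [ 0  1  0  1 -1  0 -3]
Echelon form has 3 nonzero rows (pivots: i,D,ΔT)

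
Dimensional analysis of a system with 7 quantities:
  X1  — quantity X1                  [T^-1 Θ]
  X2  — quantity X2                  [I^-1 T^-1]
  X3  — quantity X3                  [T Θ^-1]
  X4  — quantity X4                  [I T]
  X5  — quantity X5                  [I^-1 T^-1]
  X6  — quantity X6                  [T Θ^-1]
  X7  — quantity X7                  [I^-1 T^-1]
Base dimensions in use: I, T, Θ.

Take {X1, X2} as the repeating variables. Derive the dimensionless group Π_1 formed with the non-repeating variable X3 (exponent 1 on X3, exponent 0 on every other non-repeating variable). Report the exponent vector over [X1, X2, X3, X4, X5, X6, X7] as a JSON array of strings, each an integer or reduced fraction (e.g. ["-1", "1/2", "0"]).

Write exponents as rows I,T,Θ / cols X1,X2,X3,X4,X5,X6,X7:
  I: [ 0 -1  0  1 -1  0 -1]
  T: [-1 -1  1  1 -1  1 -1]
  Θ: [ 1  0 -1  0  0 -1  0]
Row reduction gives pivot columns X1,X2; rank = 2
Repeat: X1,X2; free: X3,X4,X5,X6,X7
RREF:
  r0: [   1    0   -1    0    0   -1    0]
  r1: [   0    1    0   -1    1    0    1]
  r2: [   0    0    0    0    0    0    0]
Fix exponent of X3 at 1, X4 at 0, X5 at 0, X6 at 0, X7 at 0; solve each RREF row for its pivot's exponent:
  r0: exp(X1) + (-1)·1 = 0 ⇒ exp(X1) = 1
  r1: exp(X2) + (0)·1 = 0 ⇒ exp(X2) = 0
Π_1 = X1 · X3

["1", "0", "1", "0", "0", "0", "0"]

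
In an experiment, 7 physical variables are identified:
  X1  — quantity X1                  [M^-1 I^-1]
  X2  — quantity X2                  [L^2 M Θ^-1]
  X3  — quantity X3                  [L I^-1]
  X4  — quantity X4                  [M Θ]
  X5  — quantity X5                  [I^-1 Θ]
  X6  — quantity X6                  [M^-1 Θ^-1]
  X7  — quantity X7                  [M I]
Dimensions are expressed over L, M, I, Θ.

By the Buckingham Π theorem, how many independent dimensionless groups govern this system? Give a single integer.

4

Dimensional matrix (L×M×I×Θ by X1×X2×X3×X4×X5×X6×X7):
  L: [ 0  2  1  0  0  0  0]
  M: [-1  1  0  1  0 -1  1]
  I: [-1  0 -1  0 -1  0  1]
  Θ: [ 0 -1  0  1  1 -1  0]
RREF → pivots at {X1,X2,X3} ⇒ r = 3
Π count = n − r = 7 − 3 = 4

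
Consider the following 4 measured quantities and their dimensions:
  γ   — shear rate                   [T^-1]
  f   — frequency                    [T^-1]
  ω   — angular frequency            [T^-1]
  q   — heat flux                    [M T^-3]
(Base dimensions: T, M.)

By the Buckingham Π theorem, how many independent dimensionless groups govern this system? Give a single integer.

2

Dimensional matrix (T×M by γ×f×ω×q):
  T: [-1 -1 -1 -3]
  M: [ 0  0  0  1]
RREF → pivots at {γ,q} ⇒ r = 2
4 vars − rank 2 = 2 Π groups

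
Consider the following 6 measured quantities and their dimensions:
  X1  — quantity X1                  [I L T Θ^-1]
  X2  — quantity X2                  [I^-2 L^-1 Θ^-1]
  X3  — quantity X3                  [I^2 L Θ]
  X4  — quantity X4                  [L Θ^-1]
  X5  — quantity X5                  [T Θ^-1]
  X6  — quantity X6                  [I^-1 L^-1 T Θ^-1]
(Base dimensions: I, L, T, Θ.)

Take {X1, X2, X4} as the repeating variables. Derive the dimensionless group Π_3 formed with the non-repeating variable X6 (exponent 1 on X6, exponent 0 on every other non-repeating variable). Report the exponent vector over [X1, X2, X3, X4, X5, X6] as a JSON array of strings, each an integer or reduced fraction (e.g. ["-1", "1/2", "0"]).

["-1", "-1", "0", "1", "0", "1"]

Write exponents as rows I,L,T,Θ / cols X1,X2,X3,X4,X5,X6:
  I: [ 1 -2  2  0  0 -1]
  L: [ 1 -1  1  1  0 -1]
  T: [ 1  0  0  0  1  1]
  Θ: [-1 -1  1 -1 -1 -1]
Row reduction gives pivot columns X1,X2,X4; rank = 3
Repeat: X1,X2,X4; free: X3,X5,X6
RREF:
  r0: [   1    0    0    0    1    1]
  r1: [   0    1   -1    0  1/2    1]
  r2: [   0    0    0    1 -1/2   -1]
  r3: [   0    0    0    0    0    0]
Fix exponent of X6 at 1, X3 at 0, X5 at 0; solve each RREF row for its pivot's exponent:
  r0: exp(X1) + (1)·1 = 0 ⇒ exp(X1) = -1
  r1: exp(X2) + (1)·1 = 0 ⇒ exp(X2) = -1
  r2: exp(X4) + (-1)·1 = 0 ⇒ exp(X4) = 1
Π_3 = X1^-1 · X2^-1 · X4 · X6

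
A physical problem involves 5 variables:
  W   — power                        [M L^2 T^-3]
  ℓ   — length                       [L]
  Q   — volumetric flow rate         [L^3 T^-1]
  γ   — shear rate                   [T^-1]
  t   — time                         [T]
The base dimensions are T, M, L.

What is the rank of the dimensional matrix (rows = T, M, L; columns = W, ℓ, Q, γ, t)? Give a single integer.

3

Dimensional matrix (T×M×L by W×ℓ×Q×γ×t):
  T: [-3  0 -1 -1  1]
  M: [ 1  0  0  0  0]
  L: [ 2  1  3  0  0]
RREF → pivots at {W,ℓ,Q} ⇒ r = 3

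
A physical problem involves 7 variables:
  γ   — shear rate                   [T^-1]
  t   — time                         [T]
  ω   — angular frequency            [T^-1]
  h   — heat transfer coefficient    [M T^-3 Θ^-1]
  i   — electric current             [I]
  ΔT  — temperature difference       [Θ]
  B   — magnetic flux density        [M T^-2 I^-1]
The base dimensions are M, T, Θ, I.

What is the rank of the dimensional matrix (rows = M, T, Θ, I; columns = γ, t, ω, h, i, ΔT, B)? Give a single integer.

4

Exponent matrix [M,T,Θ,I] × [γ,t,ω,h,i,ΔT,B]:
  M: [ 0  0  0  1  0  0  1]
  T: [-1  1 -1 -3  0  0 -2]
  Θ: [ 0  0  0 -1  0  1  0]
  I: [ 0  0  0  0  1  0 -1]
RREF → pivots at {γ,h,i,ΔT} ⇒ r = 4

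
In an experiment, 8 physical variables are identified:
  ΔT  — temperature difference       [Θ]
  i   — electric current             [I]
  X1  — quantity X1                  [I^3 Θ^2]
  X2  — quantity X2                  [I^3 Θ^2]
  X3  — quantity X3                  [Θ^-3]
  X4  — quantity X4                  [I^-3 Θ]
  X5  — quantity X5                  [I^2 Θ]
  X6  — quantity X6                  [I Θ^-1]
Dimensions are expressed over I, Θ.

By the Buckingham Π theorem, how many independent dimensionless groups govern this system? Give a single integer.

Write exponents as rows I,Θ / cols ΔT,i,X1,X2,X3,X4,X5,X6:
  I: [ 0  1  3  3  0 -3  2  1]
  Θ: [ 1  0  2  2 -3  1  1 -1]
Row reduction gives pivot columns ΔT,i; rank = 2
8 vars − rank 2 = 6 Π groups

6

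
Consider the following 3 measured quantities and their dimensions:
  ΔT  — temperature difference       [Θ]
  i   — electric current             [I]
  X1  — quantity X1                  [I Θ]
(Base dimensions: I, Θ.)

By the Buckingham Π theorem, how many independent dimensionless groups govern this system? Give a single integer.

Write exponents as rows I,Θ / cols ΔT,i,X1:
  I: [ 0  1  1]
  Θ: [ 1  0  1]
Echelon form has 2 nonzero rows (pivots: ΔT,i)
n=3, r=2 ⇒ 1 dimensionless group

1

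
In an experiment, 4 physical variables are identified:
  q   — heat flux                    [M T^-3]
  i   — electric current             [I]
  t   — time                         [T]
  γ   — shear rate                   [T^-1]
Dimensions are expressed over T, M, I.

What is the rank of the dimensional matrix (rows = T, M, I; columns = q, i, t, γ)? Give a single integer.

3

Write exponents as rows T,M,I / cols q,i,t,γ:
  T: [-3  0  1 -1]
  M: [ 1  0  0  0]
  I: [ 0  1  0  0]
Echelon form has 3 nonzero rows (pivots: q,i,t)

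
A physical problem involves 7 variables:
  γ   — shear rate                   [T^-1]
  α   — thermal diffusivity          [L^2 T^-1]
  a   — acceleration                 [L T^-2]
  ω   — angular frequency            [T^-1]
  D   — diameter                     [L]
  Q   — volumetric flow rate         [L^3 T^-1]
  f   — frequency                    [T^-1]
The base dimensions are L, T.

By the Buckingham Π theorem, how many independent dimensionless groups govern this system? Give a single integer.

5

Write exponents as rows L,T / cols γ,α,a,ω,D,Q,f:
  L: [ 0  2  1  0  1  3  0]
  T: [-1 -1 -2 -1  0 -1 -1]
RREF → pivots at {γ,α} ⇒ r = 2
n=7, r=2 ⇒ 5 dimensionless groups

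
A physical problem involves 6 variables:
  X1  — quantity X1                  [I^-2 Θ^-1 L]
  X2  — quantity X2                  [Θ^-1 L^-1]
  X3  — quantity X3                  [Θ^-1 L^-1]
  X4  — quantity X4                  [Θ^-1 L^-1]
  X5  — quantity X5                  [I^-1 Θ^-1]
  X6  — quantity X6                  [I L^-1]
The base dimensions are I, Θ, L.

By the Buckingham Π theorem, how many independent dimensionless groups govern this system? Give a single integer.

4

Exponent matrix [I,Θ,L] × [X1,X2,X3,X4,X5,X6]:
  I: [-2  0  0  0 -1  1]
  Θ: [-1 -1 -1 -1 -1  0]
  L: [ 1 -1 -1 -1  0 -1]
RREF → pivots at {X1,X2} ⇒ r = 2
6 vars − rank 2 = 4 Π groups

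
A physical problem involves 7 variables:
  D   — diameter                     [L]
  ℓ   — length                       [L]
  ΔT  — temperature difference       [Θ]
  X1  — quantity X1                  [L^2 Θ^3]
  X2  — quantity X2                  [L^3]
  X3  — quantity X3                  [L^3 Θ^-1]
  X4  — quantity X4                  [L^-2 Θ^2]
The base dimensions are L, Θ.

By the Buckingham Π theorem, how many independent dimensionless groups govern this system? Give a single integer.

5

Exponent matrix [L,Θ] × [D,ℓ,ΔT,X1,X2,X3,X4]:
  L: [ 1  1  0  2  3  3 -2]
  Θ: [ 0  0  1  3  0 -1  2]
Echelon form has 2 nonzero rows (pivots: D,ΔT)
Π count = n − r = 7 − 2 = 5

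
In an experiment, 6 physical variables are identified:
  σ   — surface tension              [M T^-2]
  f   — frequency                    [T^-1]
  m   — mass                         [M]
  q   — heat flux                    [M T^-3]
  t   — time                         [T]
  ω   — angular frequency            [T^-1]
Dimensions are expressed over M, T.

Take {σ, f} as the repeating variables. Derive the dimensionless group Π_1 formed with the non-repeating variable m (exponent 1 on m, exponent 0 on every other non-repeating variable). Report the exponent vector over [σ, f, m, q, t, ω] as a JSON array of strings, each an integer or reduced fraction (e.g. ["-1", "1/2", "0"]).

Write exponents as rows M,T / cols σ,f,m,q,t,ω:
  M: [ 1  0  1  1  0  0]
  T: [-2 -1  0 -3  1 -1]
Row reduction gives pivot columns σ,f; rank = 2
Pivot set = {σ,f}, free = {m,q,t,ω}
RREF:
  r0: [   1    0    1    1    0    0]
  r1: [   0    1   -2    1   -1    1]
Fix exponent of m at 1, q at 0, t at 0, ω at 0; solve each RREF row for its pivot's exponent:
  r0: exp(σ) + (1)·1 = 0 ⇒ exp(σ) = -1
  r1: exp(f) + (-2)·1 = 0 ⇒ exp(f) = 2
Π_1 = σ^-1 · f^2 · m

["-1", "2", "1", "0", "0", "0"]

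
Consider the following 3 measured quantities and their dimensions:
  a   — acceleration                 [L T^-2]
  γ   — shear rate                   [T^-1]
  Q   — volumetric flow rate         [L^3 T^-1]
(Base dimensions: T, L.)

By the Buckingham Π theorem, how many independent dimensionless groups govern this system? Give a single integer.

1

Dimensional matrix (T×L by a×γ×Q):
  T: [-2 -1 -1]
  L: [ 1  0  3]
RREF → pivots at {a,γ} ⇒ r = 2
3 vars − rank 2 = 1 Π group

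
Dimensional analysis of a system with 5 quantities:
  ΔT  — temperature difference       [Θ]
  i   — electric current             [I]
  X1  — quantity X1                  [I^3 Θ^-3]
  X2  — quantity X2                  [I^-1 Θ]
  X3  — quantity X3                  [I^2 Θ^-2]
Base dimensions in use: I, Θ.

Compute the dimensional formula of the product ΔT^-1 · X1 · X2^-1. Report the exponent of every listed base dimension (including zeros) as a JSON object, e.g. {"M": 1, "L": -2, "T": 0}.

{"I": 4, "Θ": -5}

Exponent matrix [I,Θ] × [ΔT,i,X1,X2,X3]:
  I: [ 0  1  3 -1  2]
  Θ: [ 1  0 -3  1 -2]
  [I]: (-1)·0+(1)·3+(-1)·-1 = 4
  [Θ]: (-1)·1+(1)·-3+(-1)·1 = -5
⇒ I^4 Θ^-5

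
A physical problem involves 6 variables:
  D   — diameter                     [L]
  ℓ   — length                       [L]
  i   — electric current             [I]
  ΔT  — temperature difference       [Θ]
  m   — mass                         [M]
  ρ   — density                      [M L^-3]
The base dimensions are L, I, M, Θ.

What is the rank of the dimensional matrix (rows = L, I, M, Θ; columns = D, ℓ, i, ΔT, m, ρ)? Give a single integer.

Dimensional matrix (L×I×M×Θ by D×ℓ×i×ΔT×m×ρ):
  L: [ 1  1  0  0  0 -3]
  I: [ 0  0  1  0  0  0]
  M: [ 0  0  0  0  1  1]
  Θ: [ 0  0  0  1  0  0]
RREF → pivots at {D,i,ΔT,m} ⇒ r = 4

4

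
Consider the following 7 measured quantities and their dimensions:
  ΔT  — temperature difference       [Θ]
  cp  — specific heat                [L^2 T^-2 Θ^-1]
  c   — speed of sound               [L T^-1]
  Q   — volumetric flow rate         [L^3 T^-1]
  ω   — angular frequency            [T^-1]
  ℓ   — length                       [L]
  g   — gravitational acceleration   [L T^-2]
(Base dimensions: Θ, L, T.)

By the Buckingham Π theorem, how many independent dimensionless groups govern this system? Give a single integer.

4

Exponent matrix [Θ,L,T] × [ΔT,cp,c,Q,ω,ℓ,g]:
  Θ: [ 1 -1  0  0  0  0  0]
  L: [ 0  2  1  3  0  1  1]
  T: [ 0 -2 -1 -1 -1  0 -2]
RREF → pivots at {ΔT,cp,Q} ⇒ r = 3
n=7, r=3 ⇒ 4 dimensionless groups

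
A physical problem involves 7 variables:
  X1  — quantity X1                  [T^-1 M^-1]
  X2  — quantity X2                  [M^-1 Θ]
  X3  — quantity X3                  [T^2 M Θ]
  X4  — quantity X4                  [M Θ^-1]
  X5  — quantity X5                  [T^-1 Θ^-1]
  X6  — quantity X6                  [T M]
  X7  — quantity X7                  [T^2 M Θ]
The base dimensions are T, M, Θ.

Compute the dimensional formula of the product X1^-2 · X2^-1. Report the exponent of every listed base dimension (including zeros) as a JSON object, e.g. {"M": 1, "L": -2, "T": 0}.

Dimensional matrix (T×M×Θ by X1×X2×X3×X4×X5×X6×X7):
  T: [-1  0  2  0 -1  1  2]
  M: [-1 -1  1  1  0  1  1]
  Θ: [ 0  1  1 -1 -1  0  1]
  [T]: (-2)·-1+(-1)·0 = 2
  [M]: (-2)·-1+(-1)·-1 = 3
  [Θ]: (-2)·0+(-1)·1 = -1
⇒ T^2 M^3 Θ^-1

{"T": 2, "M": 3, "Θ": -1}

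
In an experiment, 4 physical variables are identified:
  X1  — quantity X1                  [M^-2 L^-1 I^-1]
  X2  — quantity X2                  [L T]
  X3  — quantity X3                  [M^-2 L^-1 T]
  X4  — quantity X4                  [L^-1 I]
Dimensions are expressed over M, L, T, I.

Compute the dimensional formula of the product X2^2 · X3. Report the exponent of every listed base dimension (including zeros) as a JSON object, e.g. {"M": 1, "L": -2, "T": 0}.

Dimensional matrix (M×L×T×I by X1×X2×X3×X4):
  M: [-2  0 -2  0]
  L: [-1  1 -1 -1]
  T: [ 0  1  1  0]
  I: [-1  0  0  1]
  [M]: (2)·0+(1)·-2 = -2
  [L]: (2)·1+(1)·-1 = 1
  [T]: (2)·1+(1)·1 = 3
  [I]: (2)·0+(1)·0 = 0
⇒ M^-2 L T^3

{"M": -2, "L": 1, "T": 3, "I": 0}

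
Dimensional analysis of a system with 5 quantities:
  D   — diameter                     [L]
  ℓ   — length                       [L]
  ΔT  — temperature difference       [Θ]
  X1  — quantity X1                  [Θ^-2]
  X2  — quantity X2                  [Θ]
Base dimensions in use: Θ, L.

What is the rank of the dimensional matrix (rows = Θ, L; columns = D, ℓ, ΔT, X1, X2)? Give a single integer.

Dimensional matrix (Θ×L by D×ℓ×ΔT×X1×X2):
  Θ: [ 0  0  1 -2  1]
  L: [ 1  1  0  0  0]
RREF → pivots at {D,ΔT} ⇒ r = 2

2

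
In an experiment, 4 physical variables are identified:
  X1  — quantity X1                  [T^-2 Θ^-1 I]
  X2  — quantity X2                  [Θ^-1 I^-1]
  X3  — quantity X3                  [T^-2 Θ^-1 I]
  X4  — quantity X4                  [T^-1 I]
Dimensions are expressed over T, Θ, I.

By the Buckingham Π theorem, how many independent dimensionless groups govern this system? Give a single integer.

2

Exponent matrix [T,Θ,I] × [X1,X2,X3,X4]:
  T: [-2  0 -2 -1]
  Θ: [-1 -1 -1  0]
  I: [ 1 -1  1  1]
Row reduction gives pivot columns X1,X2; rank = 2
4 vars − rank 2 = 2 Π groups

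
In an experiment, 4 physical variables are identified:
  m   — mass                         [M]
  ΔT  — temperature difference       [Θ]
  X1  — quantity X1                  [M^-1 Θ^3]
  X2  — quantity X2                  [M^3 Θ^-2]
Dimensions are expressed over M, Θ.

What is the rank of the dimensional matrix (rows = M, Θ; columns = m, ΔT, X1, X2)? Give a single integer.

Dimensional matrix (M×Θ by m×ΔT×X1×X2):
  M: [ 1  0 -1  3]
  Θ: [ 0  1  3 -2]
Echelon form has 2 nonzero rows (pivots: m,ΔT)

2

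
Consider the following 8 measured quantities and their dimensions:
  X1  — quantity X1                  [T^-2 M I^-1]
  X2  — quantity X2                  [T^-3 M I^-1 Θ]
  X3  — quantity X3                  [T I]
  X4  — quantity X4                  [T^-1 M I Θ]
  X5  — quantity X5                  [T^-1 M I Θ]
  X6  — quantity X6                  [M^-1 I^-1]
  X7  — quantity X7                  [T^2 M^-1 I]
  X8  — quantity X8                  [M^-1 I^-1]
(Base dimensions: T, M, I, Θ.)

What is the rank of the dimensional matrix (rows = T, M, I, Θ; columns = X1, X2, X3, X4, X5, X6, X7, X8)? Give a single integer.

3

Dimensional matrix (T×M×I×Θ by X1×X2×X3×X4×X5×X6×X7×X8):
  T: [-2 -3  1 -1 -1  0  2  0]
  M: [ 1  1  0  1  1 -1 -1 -1]
  I: [-1 -1  1  1  1 -1  1 -1]
  Θ: [ 0  1  0  1  1  0  0  0]
RREF → pivots at {X1,X2,X3} ⇒ r = 3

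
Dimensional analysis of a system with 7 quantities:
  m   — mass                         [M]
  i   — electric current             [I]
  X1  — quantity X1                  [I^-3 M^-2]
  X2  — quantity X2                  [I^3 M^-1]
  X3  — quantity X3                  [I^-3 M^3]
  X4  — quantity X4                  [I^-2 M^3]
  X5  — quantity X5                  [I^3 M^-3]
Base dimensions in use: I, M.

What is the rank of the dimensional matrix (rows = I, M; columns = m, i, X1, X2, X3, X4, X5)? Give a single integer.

2

Exponent matrix [I,M] × [m,i,X1,X2,X3,X4,X5]:
  I: [ 0  1 -3  3 -3 -2  3]
  M: [ 1  0 -2 -1  3  3 -3]
RREF → pivots at {m,i} ⇒ r = 2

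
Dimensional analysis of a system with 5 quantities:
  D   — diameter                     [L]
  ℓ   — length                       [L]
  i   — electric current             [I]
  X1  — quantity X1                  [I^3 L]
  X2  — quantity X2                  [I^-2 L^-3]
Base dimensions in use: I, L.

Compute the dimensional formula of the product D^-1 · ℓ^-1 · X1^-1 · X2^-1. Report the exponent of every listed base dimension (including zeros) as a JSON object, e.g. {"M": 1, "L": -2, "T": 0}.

{"I": -1, "L": 0}

Exponent matrix [I,L] × [D,ℓ,i,X1,X2]:
  I: [ 0  0  1  3 -2]
  L: [ 1  1  0  1 -3]
  [I]: (-1)·0+(-1)·0+(-1)·3+(-1)·-2 = -1
  [L]: (-1)·1+(-1)·1+(-1)·1+(-1)·-3 = 0
⇒ I^-1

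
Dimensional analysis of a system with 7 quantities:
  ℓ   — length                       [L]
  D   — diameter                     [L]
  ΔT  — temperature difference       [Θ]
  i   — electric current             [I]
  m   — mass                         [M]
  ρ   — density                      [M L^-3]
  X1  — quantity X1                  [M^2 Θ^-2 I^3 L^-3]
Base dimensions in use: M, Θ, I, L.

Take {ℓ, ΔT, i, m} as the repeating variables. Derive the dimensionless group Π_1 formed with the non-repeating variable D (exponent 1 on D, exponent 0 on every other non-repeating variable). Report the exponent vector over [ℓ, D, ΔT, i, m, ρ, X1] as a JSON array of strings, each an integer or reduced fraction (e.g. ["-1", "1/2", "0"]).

["-1", "1", "0", "0", "0", "0", "0"]

Write exponents as rows M,Θ,I,L / cols ℓ,D,ΔT,i,m,ρ,X1:
  M: [ 0  0  0  0  1  1  2]
  Θ: [ 0  0  1  0  0  0 -2]
  I: [ 0  0  0  1  0  0  3]
  L: [ 1  1  0  0  0 -3 -3]
RREF → pivots at {ℓ,ΔT,i,m} ⇒ r = 4
Pivot set = {ℓ,ΔT,i,m}, free = {D,ρ,X1}
RREF:
  r0: [   1    1    0    0    0   -3   -3]
  r1: [   0    0    1    0    0    0   -2]
  r2: [   0    0    0    1    0    0    3]
  r3: [   0    0    0    0    1    1    2]
Fix exponent of D at 1, ρ at 0, X1 at 0; solve each RREF row for its pivot's exponent:
  r0: exp(ℓ) + (1)·1 = 0 ⇒ exp(ℓ) = -1
  r1: exp(ΔT) + (0)·1 = 0 ⇒ exp(ΔT) = 0
  r2: exp(i) + (0)·1 = 0 ⇒ exp(i) = 0
  r3: exp(m) + (0)·1 = 0 ⇒ exp(m) = 0
Π_1 = ℓ^-1 · D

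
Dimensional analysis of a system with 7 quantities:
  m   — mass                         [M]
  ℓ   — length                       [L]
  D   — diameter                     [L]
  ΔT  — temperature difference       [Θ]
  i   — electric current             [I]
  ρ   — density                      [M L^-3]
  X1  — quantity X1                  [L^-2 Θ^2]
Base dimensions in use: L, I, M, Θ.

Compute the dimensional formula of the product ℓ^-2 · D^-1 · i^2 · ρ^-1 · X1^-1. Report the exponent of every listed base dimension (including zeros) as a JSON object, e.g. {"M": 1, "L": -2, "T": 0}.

Dimensional matrix (L×I×M×Θ by m×ℓ×D×ΔT×i×ρ×X1):
  L: [ 0  1  1  0  0 -3 -2]
  I: [ 0  0  0  0  1  0  0]
  M: [ 1  0  0  0  0  1  0]
  Θ: [ 0  0  0  1  0  0  2]
  [L]: (-2)·1+(-1)·1+(2)·0+(-1)·-3+(-1)·-2 = 2
  [I]: (-2)·0+(-1)·0+(2)·1+(-1)·0+(-1)·0 = 2
  [M]: (-2)·0+(-1)·0+(2)·0+(-1)·1+(-1)·0 = -1
  [Θ]: (-2)·0+(-1)·0+(2)·0+(-1)·0+(-1)·2 = -2
⇒ L^2 I^2 M^-1 Θ^-2

{"L": 2, "I": 2, "M": -1, "Θ": -2}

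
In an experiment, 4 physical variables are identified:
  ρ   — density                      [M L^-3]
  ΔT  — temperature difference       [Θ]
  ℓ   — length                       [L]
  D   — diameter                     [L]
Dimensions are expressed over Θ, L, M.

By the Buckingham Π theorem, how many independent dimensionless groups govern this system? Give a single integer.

1

Exponent matrix [Θ,L,M] × [ρ,ΔT,ℓ,D]:
  Θ: [ 0  1  0  0]
  L: [-3  0  1  1]
  M: [ 1  0  0  0]
Row reduction gives pivot columns ρ,ΔT,ℓ; rank = 3
n=4, r=3 ⇒ 1 dimensionless group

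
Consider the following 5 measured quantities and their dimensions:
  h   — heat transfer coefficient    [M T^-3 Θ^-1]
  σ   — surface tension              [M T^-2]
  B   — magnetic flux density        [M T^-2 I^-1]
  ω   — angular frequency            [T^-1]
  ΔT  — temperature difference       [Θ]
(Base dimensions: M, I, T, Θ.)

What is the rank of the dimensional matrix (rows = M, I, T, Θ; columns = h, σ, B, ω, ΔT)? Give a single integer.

Dimensional matrix (M×I×T×Θ by h×σ×B×ω×ΔT):
  M: [ 1  1  1  0  0]
  I: [ 0  0 -1  0  0]
  T: [-3 -2 -2 -1  0]
  Θ: [-1  0  0  0  1]
RREF → pivots at {h,σ,B,ω} ⇒ r = 4

4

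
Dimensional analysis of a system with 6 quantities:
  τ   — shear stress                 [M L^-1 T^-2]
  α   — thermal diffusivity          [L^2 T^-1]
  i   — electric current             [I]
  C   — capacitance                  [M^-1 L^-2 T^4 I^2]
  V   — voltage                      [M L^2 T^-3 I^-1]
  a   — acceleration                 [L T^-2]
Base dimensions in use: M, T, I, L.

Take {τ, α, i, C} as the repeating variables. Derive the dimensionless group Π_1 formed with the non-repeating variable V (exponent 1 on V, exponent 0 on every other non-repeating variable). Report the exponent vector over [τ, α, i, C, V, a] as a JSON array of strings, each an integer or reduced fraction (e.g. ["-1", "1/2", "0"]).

["-2", "-3", "3", "-1", "1", "0"]

Exponent matrix [M,T,I,L] × [τ,α,i,C,V,a]:
  M: [ 1  0  0 -1  1  0]
  T: [-2 -1  0  4 -3 -2]
  I: [ 0  0  1  2 -1  0]
  L: [-1  2  0 -2  2  1]
Row reduction gives pivot columns τ,α,i,C; rank = 4
Repeat: τ,α,i,C; free: V,a
RREF:
  r0: [   1    0    0    0    2   -3]
  r1: [   0    1    0    0    3   -4]
  r2: [   0    0    1    0   -3    6]
  r3: [   0    0    0    1    1   -3]
Fix exponent of V at 1, a at 0; solve each RREF row for its pivot's exponent:
  r0: exp(τ) + (2)·1 = 0 ⇒ exp(τ) = -2
  r1: exp(α) + (3)·1 = 0 ⇒ exp(α) = -3
  r2: exp(i) + (-3)·1 = 0 ⇒ exp(i) = 3
  r3: exp(C) + (1)·1 = 0 ⇒ exp(C) = -1
Π_1 = τ^-2 · α^-3 · i^3 · C^-1 · V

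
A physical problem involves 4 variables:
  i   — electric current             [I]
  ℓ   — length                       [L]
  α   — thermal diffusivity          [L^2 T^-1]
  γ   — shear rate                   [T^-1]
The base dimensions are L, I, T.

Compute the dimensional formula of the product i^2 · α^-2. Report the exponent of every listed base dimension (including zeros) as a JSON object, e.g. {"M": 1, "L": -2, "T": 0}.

Dimensional matrix (L×I×T by i×ℓ×α×γ):
  L: [ 0  1  2  0]
  I: [ 1  0  0  0]
  T: [ 0  0 -1 -1]
  [L]: (2)·0+(-2)·2 = -4
  [I]: (2)·1+(-2)·0 = 2
  [T]: (2)·0+(-2)·-1 = 2
⇒ L^-4 I^2 T^2

{"L": -4, "I": 2, "T": 2}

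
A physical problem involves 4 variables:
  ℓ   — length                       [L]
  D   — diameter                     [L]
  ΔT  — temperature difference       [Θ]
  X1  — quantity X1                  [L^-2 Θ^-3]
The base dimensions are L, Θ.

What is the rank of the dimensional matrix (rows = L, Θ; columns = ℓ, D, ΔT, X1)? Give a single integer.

Exponent matrix [L,Θ] × [ℓ,D,ΔT,X1]:
  L: [ 1  1  0 -2]
  Θ: [ 0  0  1 -3]
RREF → pivots at {ℓ,ΔT} ⇒ r = 2

2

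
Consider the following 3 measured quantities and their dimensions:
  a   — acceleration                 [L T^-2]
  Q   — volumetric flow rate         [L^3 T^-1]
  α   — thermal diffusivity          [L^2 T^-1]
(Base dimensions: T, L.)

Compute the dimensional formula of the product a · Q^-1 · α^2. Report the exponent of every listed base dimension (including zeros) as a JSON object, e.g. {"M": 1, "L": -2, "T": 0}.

Dimensional matrix (T×L by a×Q×α):
  T: [-2 -1 -1]
  L: [ 1  3  2]
  [T]: (1)·-2+(-1)·-1+(2)·-1 = -3
  [L]: (1)·1+(-1)·3+(2)·2 = 2
⇒ T^-3 L^2

{"T": -3, "L": 2}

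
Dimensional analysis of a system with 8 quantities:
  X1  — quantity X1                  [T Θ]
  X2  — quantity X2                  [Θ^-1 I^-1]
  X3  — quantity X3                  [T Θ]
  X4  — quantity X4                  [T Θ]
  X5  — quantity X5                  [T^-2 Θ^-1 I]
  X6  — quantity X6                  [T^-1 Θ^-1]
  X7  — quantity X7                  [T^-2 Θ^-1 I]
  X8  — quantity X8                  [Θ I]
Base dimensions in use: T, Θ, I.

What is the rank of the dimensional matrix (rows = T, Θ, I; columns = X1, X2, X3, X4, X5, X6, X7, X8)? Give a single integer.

Exponent matrix [T,Θ,I] × [X1,X2,X3,X4,X5,X6,X7,X8]:
  T: [ 1  0  1  1 -2 -1 -2  0]
  Θ: [ 1 -1  1  1 -1 -1 -1  1]
  I: [ 0 -1  0  0  1  0  1  1]
RREF → pivots at {X1,X2} ⇒ r = 2

2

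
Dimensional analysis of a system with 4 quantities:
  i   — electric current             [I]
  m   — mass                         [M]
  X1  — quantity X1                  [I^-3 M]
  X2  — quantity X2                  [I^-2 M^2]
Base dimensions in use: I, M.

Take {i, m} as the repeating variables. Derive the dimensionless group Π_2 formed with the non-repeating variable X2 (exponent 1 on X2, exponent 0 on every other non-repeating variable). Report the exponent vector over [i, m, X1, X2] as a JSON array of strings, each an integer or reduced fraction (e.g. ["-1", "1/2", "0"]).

Dimensional matrix (I×M by i×m×X1×X2):
  I: [ 1  0 -3 -2]
  M: [ 0  1  1  2]
Row reduction gives pivot columns i,m; rank = 2
Pivot set = {i,m}, free = {X1,X2}
RREF:
  r0: [   1    0   -3   -2]
  r1: [   0    1    1    2]
Fix exponent of X2 at 1, X1 at 0; solve each RREF row for its pivot's exponent:
  r0: exp(i) + (-2)·1 = 0 ⇒ exp(i) = 2
  r1: exp(m) + (2)·1 = 0 ⇒ exp(m) = -2
Π_2 = i^2 · m^-2 · X2

["2", "-2", "0", "1"]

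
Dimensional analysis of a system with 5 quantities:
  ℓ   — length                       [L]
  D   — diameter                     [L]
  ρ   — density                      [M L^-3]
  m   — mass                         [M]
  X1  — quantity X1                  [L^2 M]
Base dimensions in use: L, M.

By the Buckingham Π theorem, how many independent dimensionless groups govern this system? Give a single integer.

3

Dimensional matrix (L×M by ℓ×D×ρ×m×X1):
  L: [ 1  1 -3  0  2]
  M: [ 0  0  1  1  1]
Row reduction gives pivot columns ℓ,ρ; rank = 2
n=5, r=2 ⇒ 3 dimensionless groups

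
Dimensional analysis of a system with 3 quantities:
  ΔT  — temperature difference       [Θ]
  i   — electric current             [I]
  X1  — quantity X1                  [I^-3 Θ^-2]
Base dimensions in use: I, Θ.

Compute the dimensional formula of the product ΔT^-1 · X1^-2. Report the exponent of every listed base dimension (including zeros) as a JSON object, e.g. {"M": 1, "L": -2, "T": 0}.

{"I": 6, "Θ": 3}

Dimensional matrix (I×Θ by ΔT×i×X1):
  I: [ 0  1 -3]
  Θ: [ 1  0 -2]
  [I]: (-1)·0+(-2)·-3 = 6
  [Θ]: (-1)·1+(-2)·-2 = 3
⇒ I^6 Θ^3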